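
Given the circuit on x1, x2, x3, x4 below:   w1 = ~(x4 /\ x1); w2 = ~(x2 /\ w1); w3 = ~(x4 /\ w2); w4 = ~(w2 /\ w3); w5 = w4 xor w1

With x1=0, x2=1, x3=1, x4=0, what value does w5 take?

0

w1 = ~(0 /\ 0) = 1
w2 = ~(1 /\ 1) = 0
w3 = ~(0 /\ 0) = 1
w4 = ~(0 /\ 1) = 1
w5 = 1 xor 1 = 0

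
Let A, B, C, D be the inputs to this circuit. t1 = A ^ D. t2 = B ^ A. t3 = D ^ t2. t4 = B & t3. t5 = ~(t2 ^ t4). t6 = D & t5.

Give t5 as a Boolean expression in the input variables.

~((B ^ A) ^ (B & (D ^ (B ^ A))))

t2 = B ^ A
t3 = D ^ t2 = D ^ (B ^ A)
t4 = B & t3 = B & (D ^ (B ^ A))
t5 = ~(t2 ^ t4) = ~((B ^ A) ^ (B & (D ^ (B ^ A))))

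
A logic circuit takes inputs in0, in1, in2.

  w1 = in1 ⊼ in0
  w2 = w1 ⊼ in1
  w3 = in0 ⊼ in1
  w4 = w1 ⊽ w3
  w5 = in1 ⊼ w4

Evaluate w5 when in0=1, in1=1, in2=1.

w1 = 1 ⊼ 1 = 0
w3 = 1 ⊼ 1 = 0
w4 = 0 ⊽ 0 = 1
w5 = 1 ⊼ 1 = 0

0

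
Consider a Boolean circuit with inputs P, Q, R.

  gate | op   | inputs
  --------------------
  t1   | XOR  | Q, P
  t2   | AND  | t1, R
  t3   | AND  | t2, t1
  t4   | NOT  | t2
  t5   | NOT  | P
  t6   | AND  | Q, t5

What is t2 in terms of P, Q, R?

t1 = Q XOR P
t2 = t1 AND R = (Q XOR P) AND R

(Q XOR P) AND R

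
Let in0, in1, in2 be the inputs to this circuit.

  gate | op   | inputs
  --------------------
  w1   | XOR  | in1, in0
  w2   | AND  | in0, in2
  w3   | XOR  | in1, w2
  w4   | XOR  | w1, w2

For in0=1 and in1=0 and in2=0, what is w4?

1

w1 = 0 XOR 1 = 1
w2 = 1 AND 0 = 0
w4 = 1 XOR 0 = 1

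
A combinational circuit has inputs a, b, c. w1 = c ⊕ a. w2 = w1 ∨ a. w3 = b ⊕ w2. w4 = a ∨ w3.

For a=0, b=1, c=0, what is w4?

w1 = 0 ⊕ 0 = 0
w2 = 0 ∨ 0 = 0
w3 = 1 ⊕ 0 = 1
w4 = 0 ∨ 1 = 1

1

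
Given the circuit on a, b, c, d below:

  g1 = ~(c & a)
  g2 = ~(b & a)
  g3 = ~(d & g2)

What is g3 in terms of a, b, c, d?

g2 = ~(b & a)
g3 = ~(d & g2) = ~(d & (~(b & a)))

~(d & (~(b & a)))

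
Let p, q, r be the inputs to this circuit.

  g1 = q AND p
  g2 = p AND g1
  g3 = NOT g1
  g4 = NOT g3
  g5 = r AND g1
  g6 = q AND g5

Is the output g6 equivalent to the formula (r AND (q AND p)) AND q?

g1 = q AND p
g5 = r AND g1 = r AND (q AND p)
g6 = q AND g5 = q AND (r AND (q AND p))
At p=0, q=0, r=0: circuit gives 0, formula gives 0.
At p=1, q=1, r=1: circuit gives 1, formula gives 1.
Agrees on all 8 inputs.

Yes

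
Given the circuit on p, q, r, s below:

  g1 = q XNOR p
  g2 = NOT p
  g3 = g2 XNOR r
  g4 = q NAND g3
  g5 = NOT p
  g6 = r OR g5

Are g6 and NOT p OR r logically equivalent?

g5 = NOT p
g6 = r OR g5 = r OR NOT p
At p=1, q=0, r=0, s=0: circuit gives 0, formula gives 0.
At p=0, q=0, r=0, s=0: circuit gives 1, formula gives 1.
Agrees on all 16 inputs.

Yes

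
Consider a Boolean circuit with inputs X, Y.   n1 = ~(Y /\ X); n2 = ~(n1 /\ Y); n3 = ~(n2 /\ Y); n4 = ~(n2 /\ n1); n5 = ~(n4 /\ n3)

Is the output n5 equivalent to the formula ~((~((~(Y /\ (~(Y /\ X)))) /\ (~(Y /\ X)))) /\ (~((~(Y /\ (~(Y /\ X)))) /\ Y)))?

Yes

n1 = ~(Y /\ X)
n2 = ~(n1 /\ Y) = ~((~(Y /\ X)) /\ Y)
n3 = ~(n2 /\ Y) = ~((~((~(Y /\ X)) /\ Y)) /\ Y)
n4 = ~(n2 /\ n1) = ~((~((~(Y /\ X)) /\ Y)) /\ (~(Y /\ X)))
n5 = ~(n4 /\ n3) = ~((~((~((~(Y /\ X)) /\ Y)) /\ (~(Y /\ X)))) /\ (~((~((~(Y /\ X)) /\ Y)) /\ Y)))
At X=0, Y=1: circuit gives 0, formula gives 0.
At X=0, Y=0: circuit gives 1, formula gives 1.
Agrees on all 4 inputs.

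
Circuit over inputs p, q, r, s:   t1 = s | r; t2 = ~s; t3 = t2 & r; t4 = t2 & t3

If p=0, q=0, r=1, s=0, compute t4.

t2 = ~0 = 1
t3 = 1 & 1 = 1
t4 = 1 & 1 = 1

1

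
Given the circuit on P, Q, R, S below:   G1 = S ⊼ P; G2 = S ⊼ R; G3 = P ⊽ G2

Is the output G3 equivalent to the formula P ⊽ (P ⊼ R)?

No

G2 = S ⊼ R
G3 = P ⊽ G2 = P ⊽ (S ⊼ R)
At P=0, Q=0, R=1, S=1: circuit gives 1, formula gives 0.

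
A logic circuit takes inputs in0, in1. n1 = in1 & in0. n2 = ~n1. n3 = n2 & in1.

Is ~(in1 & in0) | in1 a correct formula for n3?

n1 = in1 & in0
n2 = ~n1 = ~(in1 & in0)
n3 = n2 & in1 = ~(in1 & in0) & in1
At in0=0, in1=0: circuit gives 0, formula gives 1.

No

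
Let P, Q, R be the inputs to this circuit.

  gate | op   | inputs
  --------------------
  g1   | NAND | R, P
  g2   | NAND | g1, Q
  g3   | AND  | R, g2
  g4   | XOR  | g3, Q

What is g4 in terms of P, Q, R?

(R AND ((R NAND P) NAND Q)) XOR Q

g1 = R NAND P
g2 = g1 NAND Q = (R NAND P) NAND Q
g3 = R AND g2 = R AND ((R NAND P) NAND Q)
g4 = g3 XOR Q = (R AND ((R NAND P) NAND Q)) XOR Q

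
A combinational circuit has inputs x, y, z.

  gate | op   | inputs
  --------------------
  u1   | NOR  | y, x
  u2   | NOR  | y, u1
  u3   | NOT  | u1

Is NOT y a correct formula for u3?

No

u1 = y NOR x
u3 = NOT u1 = NOT (y NOR x)
At x=0, y=0, z=0: circuit gives 0, formula gives 1.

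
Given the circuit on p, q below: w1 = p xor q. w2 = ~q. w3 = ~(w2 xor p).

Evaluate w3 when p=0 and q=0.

0

w2 = ~0 = 1
w3 = ~(1 xor 0) = 0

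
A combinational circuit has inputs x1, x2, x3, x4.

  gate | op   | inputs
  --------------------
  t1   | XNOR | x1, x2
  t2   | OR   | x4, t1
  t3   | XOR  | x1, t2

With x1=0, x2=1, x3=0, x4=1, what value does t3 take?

1

t1 = 0 XNOR 1 = 0
t2 = 1 OR 0 = 1
t3 = 0 XOR 1 = 1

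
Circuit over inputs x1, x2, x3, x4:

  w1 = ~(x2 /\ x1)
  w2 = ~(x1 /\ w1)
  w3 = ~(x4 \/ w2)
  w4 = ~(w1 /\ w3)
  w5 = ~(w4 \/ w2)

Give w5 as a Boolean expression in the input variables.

~((~((~(x2 /\ x1)) /\ (~(x4 \/ (~(x1 /\ (~(x2 /\ x1)))))))) \/ (~(x1 /\ (~(x2 /\ x1)))))

w1 = ~(x2 /\ x1)
w2 = ~(x1 /\ w1) = ~(x1 /\ (~(x2 /\ x1)))
w3 = ~(x4 \/ w2) = ~(x4 \/ (~(x1 /\ (~(x2 /\ x1)))))
w4 = ~(w1 /\ w3) = ~((~(x2 /\ x1)) /\ (~(x4 \/ (~(x1 /\ (~(x2 /\ x1)))))))
w5 = ~(w4 \/ w2) = ~((~((~(x2 /\ x1)) /\ (~(x4 \/ (~(x1 /\ (~(x2 /\ x1)))))))) \/ (~(x1 /\ (~(x2 /\ x1)))))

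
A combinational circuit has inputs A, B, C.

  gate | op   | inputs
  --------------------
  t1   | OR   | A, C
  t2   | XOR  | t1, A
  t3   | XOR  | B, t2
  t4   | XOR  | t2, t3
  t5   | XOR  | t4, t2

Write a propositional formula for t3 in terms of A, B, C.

t1 = A OR C
t2 = t1 XOR A = (A OR C) XOR A
t3 = B XOR t2 = B XOR ((A OR C) XOR A)

B XOR ((A OR C) XOR A)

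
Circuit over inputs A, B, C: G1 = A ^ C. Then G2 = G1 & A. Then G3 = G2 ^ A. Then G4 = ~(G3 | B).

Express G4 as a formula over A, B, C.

G1 = A ^ C
G2 = G1 & A = (A ^ C) & A
G3 = G2 ^ A = ((A ^ C) & A) ^ A
G4 = ~(G3 | B) = ~((((A ^ C) & A) ^ A) | B)

~((((A ^ C) & A) ^ A) | B)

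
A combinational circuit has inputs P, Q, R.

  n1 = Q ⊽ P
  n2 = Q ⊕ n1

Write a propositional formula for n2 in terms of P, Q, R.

n1 = Q ⊽ P
n2 = Q ⊕ n1 = Q ⊕ (Q ⊽ P)

Q ⊕ (Q ⊽ P)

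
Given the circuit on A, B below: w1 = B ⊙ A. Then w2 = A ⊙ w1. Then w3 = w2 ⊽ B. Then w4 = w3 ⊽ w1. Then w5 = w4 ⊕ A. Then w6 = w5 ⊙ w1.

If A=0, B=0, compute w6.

0

w1 = 0 ⊙ 0 = 1
w2 = 0 ⊙ 1 = 0
w3 = 0 ⊽ 0 = 1
w4 = 1 ⊽ 1 = 0
w5 = 0 ⊕ 0 = 0
w6 = 0 ⊙ 1 = 0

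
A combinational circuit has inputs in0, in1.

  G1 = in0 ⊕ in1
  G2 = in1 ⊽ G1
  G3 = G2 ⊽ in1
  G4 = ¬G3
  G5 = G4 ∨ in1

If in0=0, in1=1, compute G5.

1

G1 = 0 ⊕ 1 = 1
G2 = 1 ⊽ 1 = 0
G3 = 0 ⊽ 1 = 0
G4 = ¬0 = 1
G5 = 1 ∨ 1 = 1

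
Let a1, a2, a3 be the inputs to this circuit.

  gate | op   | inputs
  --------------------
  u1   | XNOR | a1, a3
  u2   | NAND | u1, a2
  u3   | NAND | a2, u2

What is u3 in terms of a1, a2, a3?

a2 NAND ((a1 XNOR a3) NAND a2)

u1 = a1 XNOR a3
u2 = u1 NAND a2 = (a1 XNOR a3) NAND a2
u3 = a2 NAND u2 = a2 NAND ((a1 XNOR a3) NAND a2)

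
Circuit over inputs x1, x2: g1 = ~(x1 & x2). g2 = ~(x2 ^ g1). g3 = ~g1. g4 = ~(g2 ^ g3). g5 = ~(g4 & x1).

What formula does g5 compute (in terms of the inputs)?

~((~((~(x2 ^ (~(x1 & x2)))) ^ ~(~(x1 & x2)))) & x1)

g1 = ~(x1 & x2)
g2 = ~(x2 ^ g1) = ~(x2 ^ (~(x1 & x2)))
g3 = ~g1 = ~(~(x1 & x2))
g4 = ~(g2 ^ g3) = ~((~(x2 ^ (~(x1 & x2)))) ^ ~(~(x1 & x2)))
g5 = ~(g4 & x1) = ~((~((~(x2 ^ (~(x1 & x2)))) ^ ~(~(x1 & x2)))) & x1)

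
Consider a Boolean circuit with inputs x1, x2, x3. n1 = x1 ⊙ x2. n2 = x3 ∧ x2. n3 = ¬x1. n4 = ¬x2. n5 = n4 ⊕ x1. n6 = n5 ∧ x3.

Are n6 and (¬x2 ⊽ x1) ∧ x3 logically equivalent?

No

n4 = ¬x2
n5 = n4 ⊕ x1 = ¬x2 ⊕ x1
n6 = n5 ∧ x3 = (¬x2 ⊕ x1) ∧ x3
At x1=0, x2=0, x3=1: circuit gives 1, formula gives 0.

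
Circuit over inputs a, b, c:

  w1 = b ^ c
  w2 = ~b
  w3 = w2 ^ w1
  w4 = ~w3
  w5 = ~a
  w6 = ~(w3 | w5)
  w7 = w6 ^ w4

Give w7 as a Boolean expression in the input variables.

(~((~b ^ (b ^ c)) | ~a)) ^ ~(~b ^ (b ^ c))

w1 = b ^ c
w2 = ~b
w3 = w2 ^ w1 = ~b ^ (b ^ c)
w4 = ~w3 = ~(~b ^ (b ^ c))
w5 = ~a
w6 = ~(w3 | w5) = ~((~b ^ (b ^ c)) | ~a)
w7 = w6 ^ w4 = (~((~b ^ (b ^ c)) | ~a)) ^ ~(~b ^ (b ^ c))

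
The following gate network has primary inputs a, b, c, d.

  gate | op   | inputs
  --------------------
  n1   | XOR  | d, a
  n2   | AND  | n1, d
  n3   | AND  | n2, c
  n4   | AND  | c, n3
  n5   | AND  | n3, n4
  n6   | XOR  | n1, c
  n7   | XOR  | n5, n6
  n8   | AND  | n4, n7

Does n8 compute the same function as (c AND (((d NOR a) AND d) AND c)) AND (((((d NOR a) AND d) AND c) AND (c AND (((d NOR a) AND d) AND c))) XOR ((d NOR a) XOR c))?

No

n1 = d XOR a
n2 = n1 AND d = (d XOR a) AND d
n3 = n2 AND c = ((d XOR a) AND d) AND c
n4 = c AND n3 = c AND (((d XOR a) AND d) AND c)
n5 = n3 AND n4 = (((d XOR a) AND d) AND c) AND (c AND (((d XOR a) AND d) AND c))
n6 = n1 XOR c = (d XOR a) XOR c
n7 = n5 XOR n6 = ((((d XOR a) AND d) AND c) AND (c AND (((d XOR a) AND d) AND c))) XOR ((d XOR a) XOR c)
n8 = n4 AND n7 = (c AND (((d XOR a) AND d) AND c)) AND (((((d XOR a) AND d) AND c) AND (c AND (((d XOR a) AND d) AND c))) XOR ((d XOR a) XOR c))
At a=0, b=0, c=1, d=1: circuit gives 1, formula gives 0.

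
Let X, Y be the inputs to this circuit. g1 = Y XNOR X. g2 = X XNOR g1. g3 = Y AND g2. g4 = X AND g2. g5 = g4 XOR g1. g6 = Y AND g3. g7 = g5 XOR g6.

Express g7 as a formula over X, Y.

((X AND (X XNOR (Y XNOR X))) XOR (Y XNOR X)) XOR (Y AND (Y AND (X XNOR (Y XNOR X))))

g1 = Y XNOR X
g2 = X XNOR g1 = X XNOR (Y XNOR X)
g3 = Y AND g2 = Y AND (X XNOR (Y XNOR X))
g4 = X AND g2 = X AND (X XNOR (Y XNOR X))
g5 = g4 XOR g1 = (X AND (X XNOR (Y XNOR X))) XOR (Y XNOR X)
g6 = Y AND g3 = Y AND (Y AND (X XNOR (Y XNOR X)))
g7 = g5 XOR g6 = ((X AND (X XNOR (Y XNOR X))) XOR (Y XNOR X)) XOR (Y AND (Y AND (X XNOR (Y XNOR X))))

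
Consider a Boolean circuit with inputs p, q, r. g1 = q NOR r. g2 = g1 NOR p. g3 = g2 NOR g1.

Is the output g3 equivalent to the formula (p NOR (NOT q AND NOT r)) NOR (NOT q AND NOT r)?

g1 = q NOR r
g2 = g1 NOR p = (q NOR r) NOR p
g3 = g2 NOR g1 = ((q NOR r) NOR p) NOR (q NOR r)
At p=0, q=0, r=0: circuit gives 0, formula gives 0.
At p=1, q=0, r=1: circuit gives 1, formula gives 1.
Agrees on all 8 inputs.

Yes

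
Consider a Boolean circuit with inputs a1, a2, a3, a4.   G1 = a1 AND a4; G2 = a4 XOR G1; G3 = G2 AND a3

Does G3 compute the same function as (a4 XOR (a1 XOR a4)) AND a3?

No

G1 = a1 AND a4
G2 = a4 XOR G1 = a4 XOR (a1 AND a4)
G3 = G2 AND a3 = (a4 XOR (a1 AND a4)) AND a3
At a1=0, a2=0, a3=1, a4=1: circuit gives 1, formula gives 0.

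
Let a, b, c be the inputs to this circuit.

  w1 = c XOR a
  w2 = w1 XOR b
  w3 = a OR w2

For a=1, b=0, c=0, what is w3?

1

w1 = 0 XOR 1 = 1
w2 = 1 XOR 0 = 1
w3 = 1 OR 1 = 1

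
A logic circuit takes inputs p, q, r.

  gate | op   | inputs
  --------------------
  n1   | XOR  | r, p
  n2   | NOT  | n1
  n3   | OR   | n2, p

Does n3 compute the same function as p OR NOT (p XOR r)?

Yes

n1 = r XOR p
n2 = NOT n1 = NOT (r XOR p)
n3 = n2 OR p = NOT (r XOR p) OR p
At p=0, q=0, r=1: circuit gives 0, formula gives 0.
At p=0, q=0, r=0: circuit gives 1, formula gives 1.
Agrees on all 8 inputs.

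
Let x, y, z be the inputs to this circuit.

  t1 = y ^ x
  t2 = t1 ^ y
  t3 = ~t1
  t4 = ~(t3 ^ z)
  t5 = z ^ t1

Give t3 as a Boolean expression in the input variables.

~(y ^ x)

t1 = y ^ x
t3 = ~t1 = ~(y ^ x)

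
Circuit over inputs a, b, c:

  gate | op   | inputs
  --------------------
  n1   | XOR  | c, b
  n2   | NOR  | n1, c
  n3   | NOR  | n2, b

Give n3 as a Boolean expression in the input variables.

((c XOR b) NOR c) NOR b

n1 = c XOR b
n2 = n1 NOR c = (c XOR b) NOR c
n3 = n2 NOR b = ((c XOR b) NOR c) NOR b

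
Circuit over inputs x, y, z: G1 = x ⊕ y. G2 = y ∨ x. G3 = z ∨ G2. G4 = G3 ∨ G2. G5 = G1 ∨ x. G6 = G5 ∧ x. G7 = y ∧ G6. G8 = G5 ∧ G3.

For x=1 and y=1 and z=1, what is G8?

1

G1 = 1 ⊕ 1 = 0
G2 = 1 ∨ 1 = 1
G3 = 1 ∨ 1 = 1
G5 = 0 ∨ 1 = 1
G8 = 1 ∧ 1 = 1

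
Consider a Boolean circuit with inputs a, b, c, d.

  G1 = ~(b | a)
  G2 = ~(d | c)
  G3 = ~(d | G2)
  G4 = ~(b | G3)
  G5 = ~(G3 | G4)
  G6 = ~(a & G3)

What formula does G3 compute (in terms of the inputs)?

G2 = ~(d | c)
G3 = ~(d | G2) = ~(d | (~(d | c)))

~(d | (~(d | c)))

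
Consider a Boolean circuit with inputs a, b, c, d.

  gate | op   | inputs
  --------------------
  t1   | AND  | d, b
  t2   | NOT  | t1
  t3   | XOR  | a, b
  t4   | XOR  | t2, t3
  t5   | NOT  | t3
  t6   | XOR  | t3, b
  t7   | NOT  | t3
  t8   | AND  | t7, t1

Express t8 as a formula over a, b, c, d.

NOT (a XOR b) AND (d AND b)

t1 = d AND b
t3 = a XOR b
t7 = NOT t3 = NOT (a XOR b)
t8 = t7 AND t1 = NOT (a XOR b) AND (d AND b)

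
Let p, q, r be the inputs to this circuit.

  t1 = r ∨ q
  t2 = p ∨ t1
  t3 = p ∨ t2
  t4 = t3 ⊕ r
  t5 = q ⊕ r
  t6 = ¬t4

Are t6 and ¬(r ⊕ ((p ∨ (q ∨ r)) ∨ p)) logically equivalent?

t1 = r ∨ q
t2 = p ∨ t1 = p ∨ (r ∨ q)
t3 = p ∨ t2 = p ∨ (p ∨ (r ∨ q))
t4 = t3 ⊕ r = (p ∨ (p ∨ (r ∨ q))) ⊕ r
t6 = ¬t4 = ¬((p ∨ (p ∨ (r ∨ q))) ⊕ r)
At p=0, q=1, r=0: circuit gives 0, formula gives 0.
At p=0, q=0, r=0: circuit gives 1, formula gives 1.
Agrees on all 8 inputs.

Yes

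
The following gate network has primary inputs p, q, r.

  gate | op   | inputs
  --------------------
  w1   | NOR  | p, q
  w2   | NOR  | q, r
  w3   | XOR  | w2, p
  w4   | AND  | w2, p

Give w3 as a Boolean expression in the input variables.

w2 = q NOR r
w3 = w2 XOR p = (q NOR r) XOR p

(q NOR r) XOR p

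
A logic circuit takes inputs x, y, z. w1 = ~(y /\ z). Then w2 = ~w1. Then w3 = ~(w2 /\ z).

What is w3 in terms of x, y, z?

~(~(~(y /\ z)) /\ z)

w1 = ~(y /\ z)
w2 = ~w1 = ~(~(y /\ z))
w3 = ~(w2 /\ z) = ~(~(~(y /\ z)) /\ z)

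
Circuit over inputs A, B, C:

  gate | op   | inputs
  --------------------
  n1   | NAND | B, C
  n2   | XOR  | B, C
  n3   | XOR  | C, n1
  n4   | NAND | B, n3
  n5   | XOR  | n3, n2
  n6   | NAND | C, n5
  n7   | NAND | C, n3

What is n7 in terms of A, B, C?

C NAND (C XOR (B NAND C))

n1 = B NAND C
n3 = C XOR n1 = C XOR (B NAND C)
n7 = C NAND n3 = C NAND (C XOR (B NAND C))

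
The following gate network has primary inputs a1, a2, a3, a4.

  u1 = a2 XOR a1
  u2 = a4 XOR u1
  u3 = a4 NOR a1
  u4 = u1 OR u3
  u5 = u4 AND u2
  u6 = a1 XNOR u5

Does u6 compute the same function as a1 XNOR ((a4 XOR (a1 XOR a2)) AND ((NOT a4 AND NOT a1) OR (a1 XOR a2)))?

u1 = a2 XOR a1
u2 = a4 XOR u1 = a4 XOR (a2 XOR a1)
u3 = a4 NOR a1
u4 = u1 OR u3 = (a2 XOR a1) OR (a4 NOR a1)
u5 = u4 AND u2 = ((a2 XOR a1) OR (a4 NOR a1)) AND (a4 XOR (a2 XOR a1))
u6 = a1 XNOR u5 = a1 XNOR (((a2 XOR a1) OR (a4 NOR a1)) AND (a4 XOR (a2 XOR a1)))
At a1=0, a2=1, a3=0, a4=0: circuit gives 0, formula gives 0.
At a1=0, a2=0, a3=0, a4=0: circuit gives 1, formula gives 1.
Agrees on all 16 inputs.

Yes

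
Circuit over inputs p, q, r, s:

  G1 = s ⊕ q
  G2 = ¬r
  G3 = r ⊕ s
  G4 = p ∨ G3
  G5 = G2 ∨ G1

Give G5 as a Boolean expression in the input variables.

G1 = s ⊕ q
G2 = ¬r
G5 = G2 ∨ G1 = ¬r ∨ (s ⊕ q)

¬r ∨ (s ⊕ q)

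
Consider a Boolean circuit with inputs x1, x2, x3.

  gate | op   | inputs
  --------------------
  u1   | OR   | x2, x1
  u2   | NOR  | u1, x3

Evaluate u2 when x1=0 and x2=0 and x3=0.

1

u1 = 0 OR 0 = 0
u2 = 0 NOR 0 = 1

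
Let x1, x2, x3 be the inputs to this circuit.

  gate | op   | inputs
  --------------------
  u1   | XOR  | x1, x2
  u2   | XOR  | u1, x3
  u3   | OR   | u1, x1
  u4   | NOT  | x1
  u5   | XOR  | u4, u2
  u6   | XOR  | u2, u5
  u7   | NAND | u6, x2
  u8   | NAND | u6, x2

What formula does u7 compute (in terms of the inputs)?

u1 = x1 XOR x2
u2 = u1 XOR x3 = (x1 XOR x2) XOR x3
u4 = NOT x1
u5 = u4 XOR u2 = NOT x1 XOR ((x1 XOR x2) XOR x3)
u6 = u2 XOR u5 = ((x1 XOR x2) XOR x3) XOR (NOT x1 XOR ((x1 XOR x2) XOR x3))
u7 = u6 NAND x2 = (((x1 XOR x2) XOR x3) XOR (NOT x1 XOR ((x1 XOR x2) XOR x3))) NAND x2

(((x1 XOR x2) XOR x3) XOR (NOT x1 XOR ((x1 XOR x2) XOR x3))) NAND x2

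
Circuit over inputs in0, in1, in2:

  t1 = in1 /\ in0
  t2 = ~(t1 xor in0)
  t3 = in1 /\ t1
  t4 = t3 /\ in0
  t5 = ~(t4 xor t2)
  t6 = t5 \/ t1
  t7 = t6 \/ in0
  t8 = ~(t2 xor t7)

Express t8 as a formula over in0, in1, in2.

~((~((in1 /\ in0) xor in0)) xor (((~(((in1 /\ (in1 /\ in0)) /\ in0) xor (~((in1 /\ in0) xor in0)))) \/ (in1 /\ in0)) \/ in0))

t1 = in1 /\ in0
t2 = ~(t1 xor in0) = ~((in1 /\ in0) xor in0)
t3 = in1 /\ t1 = in1 /\ (in1 /\ in0)
t4 = t3 /\ in0 = (in1 /\ (in1 /\ in0)) /\ in0
t5 = ~(t4 xor t2) = ~(((in1 /\ (in1 /\ in0)) /\ in0) xor (~((in1 /\ in0) xor in0)))
t6 = t5 \/ t1 = (~(((in1 /\ (in1 /\ in0)) /\ in0) xor (~((in1 /\ in0) xor in0)))) \/ (in1 /\ in0)
t7 = t6 \/ in0 = ((~(((in1 /\ (in1 /\ in0)) /\ in0) xor (~((in1 /\ in0) xor in0)))) \/ (in1 /\ in0)) \/ in0
t8 = ~(t2 xor t7) = ~((~((in1 /\ in0) xor in0)) xor (((~(((in1 /\ (in1 /\ in0)) /\ in0) xor (~((in1 /\ in0) xor in0)))) \/ (in1 /\ in0)) \/ in0))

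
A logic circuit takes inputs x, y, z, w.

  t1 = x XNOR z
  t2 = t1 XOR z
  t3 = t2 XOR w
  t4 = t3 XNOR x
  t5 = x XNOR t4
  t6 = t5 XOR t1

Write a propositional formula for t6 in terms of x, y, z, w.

(x XNOR ((((x XNOR z) XOR z) XOR w) XNOR x)) XOR (x XNOR z)

t1 = x XNOR z
t2 = t1 XOR z = (x XNOR z) XOR z
t3 = t2 XOR w = ((x XNOR z) XOR z) XOR w
t4 = t3 XNOR x = (((x XNOR z) XOR z) XOR w) XNOR x
t5 = x XNOR t4 = x XNOR ((((x XNOR z) XOR z) XOR w) XNOR x)
t6 = t5 XOR t1 = (x XNOR ((((x XNOR z) XOR z) XOR w) XNOR x)) XOR (x XNOR z)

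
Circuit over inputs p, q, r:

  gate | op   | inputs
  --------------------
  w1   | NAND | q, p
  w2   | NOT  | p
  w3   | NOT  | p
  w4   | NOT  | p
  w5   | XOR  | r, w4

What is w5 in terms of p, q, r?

w4 = NOT p
w5 = r XOR w4 = r XOR NOT p

r XOR NOT p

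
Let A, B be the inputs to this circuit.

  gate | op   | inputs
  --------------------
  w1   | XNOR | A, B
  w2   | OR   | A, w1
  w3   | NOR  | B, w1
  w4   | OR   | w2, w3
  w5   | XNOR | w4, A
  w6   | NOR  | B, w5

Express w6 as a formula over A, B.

w1 = A XNOR B
w2 = A OR w1 = A OR (A XNOR B)
w3 = B NOR w1 = B NOR (A XNOR B)
w4 = w2 OR w3 = (A OR (A XNOR B)) OR (B NOR (A XNOR B))
w5 = w4 XNOR A = ((A OR (A XNOR B)) OR (B NOR (A XNOR B))) XNOR A
w6 = B NOR w5 = B NOR (((A OR (A XNOR B)) OR (B NOR (A XNOR B))) XNOR A)

B NOR (((A OR (A XNOR B)) OR (B NOR (A XNOR B))) XNOR A)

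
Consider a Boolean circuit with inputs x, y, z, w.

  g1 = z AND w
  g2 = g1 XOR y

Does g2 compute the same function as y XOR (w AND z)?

Yes

g1 = z AND w
g2 = g1 XOR y = (z AND w) XOR y
At x=0, y=0, z=0, w=0: circuit gives 0, formula gives 0.
At x=0, y=0, z=1, w=1: circuit gives 1, formula gives 1.
Agrees on all 16 inputs.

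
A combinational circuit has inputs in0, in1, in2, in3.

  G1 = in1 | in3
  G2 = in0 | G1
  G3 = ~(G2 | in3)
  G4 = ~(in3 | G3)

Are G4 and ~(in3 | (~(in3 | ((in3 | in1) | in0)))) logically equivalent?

G1 = in1 | in3
G2 = in0 | G1 = in0 | (in1 | in3)
G3 = ~(G2 | in3) = ~((in0 | (in1 | in3)) | in3)
G4 = ~(in3 | G3) = ~(in3 | (~((in0 | (in1 | in3)) | in3)))
At in0=0, in1=0, in2=0, in3=0: circuit gives 0, formula gives 0.
At in0=0, in1=1, in2=0, in3=0: circuit gives 1, formula gives 1.
Agrees on all 16 inputs.

Yes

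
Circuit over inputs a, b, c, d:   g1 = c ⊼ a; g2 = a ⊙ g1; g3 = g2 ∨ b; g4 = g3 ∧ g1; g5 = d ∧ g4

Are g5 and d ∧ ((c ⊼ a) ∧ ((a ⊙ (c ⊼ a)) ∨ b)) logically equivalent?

Yes

g1 = c ⊼ a
g2 = a ⊙ g1 = a ⊙ (c ⊼ a)
g3 = g2 ∨ b = (a ⊙ (c ⊼ a)) ∨ b
g4 = g3 ∧ g1 = ((a ⊙ (c ⊼ a)) ∨ b) ∧ (c ⊼ a)
g5 = d ∧ g4 = d ∧ (((a ⊙ (c ⊼ a)) ∨ b) ∧ (c ⊼ a))
At a=0, b=0, c=0, d=0: circuit gives 0, formula gives 0.
At a=0, b=1, c=0, d=1: circuit gives 1, formula gives 1.
Agrees on all 16 inputs.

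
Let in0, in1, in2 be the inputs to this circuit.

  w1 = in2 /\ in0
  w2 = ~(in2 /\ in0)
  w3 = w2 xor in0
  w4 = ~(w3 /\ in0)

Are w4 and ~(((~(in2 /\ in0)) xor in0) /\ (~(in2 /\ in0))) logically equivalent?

No

w2 = ~(in2 /\ in0)
w3 = w2 xor in0 = (~(in2 /\ in0)) xor in0
w4 = ~(w3 /\ in0) = ~(((~(in2 /\ in0)) xor in0) /\ in0)
At in0=0, in1=0, in2=0: circuit gives 1, formula gives 0.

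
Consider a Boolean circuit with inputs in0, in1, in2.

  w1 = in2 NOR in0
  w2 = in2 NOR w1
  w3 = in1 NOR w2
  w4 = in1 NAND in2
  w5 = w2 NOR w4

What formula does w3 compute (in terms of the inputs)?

w1 = in2 NOR in0
w2 = in2 NOR w1 = in2 NOR (in2 NOR in0)
w3 = in1 NOR w2 = in1 NOR (in2 NOR (in2 NOR in0))

in1 NOR (in2 NOR (in2 NOR in0))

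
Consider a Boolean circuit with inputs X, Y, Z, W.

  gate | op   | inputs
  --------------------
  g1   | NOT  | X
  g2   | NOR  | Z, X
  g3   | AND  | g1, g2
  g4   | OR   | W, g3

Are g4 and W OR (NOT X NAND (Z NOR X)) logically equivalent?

g1 = NOT X
g2 = Z NOR X
g3 = g1 AND g2 = NOT X AND (Z NOR X)
g4 = W OR g3 = W OR (NOT X AND (Z NOR X))
At X=0, Y=0, Z=0, W=0: circuit gives 1, formula gives 0.

No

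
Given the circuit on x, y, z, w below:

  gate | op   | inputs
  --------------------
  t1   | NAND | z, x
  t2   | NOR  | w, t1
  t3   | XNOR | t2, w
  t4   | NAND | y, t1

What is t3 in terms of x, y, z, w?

t1 = z NAND x
t2 = w NOR t1 = w NOR (z NAND x)
t3 = t2 XNOR w = (w NOR (z NAND x)) XNOR w

(w NOR (z NAND x)) XNOR w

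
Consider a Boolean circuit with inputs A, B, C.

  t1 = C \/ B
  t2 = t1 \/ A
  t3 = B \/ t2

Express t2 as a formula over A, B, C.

(C \/ B) \/ A

t1 = C \/ B
t2 = t1 \/ A = (C \/ B) \/ A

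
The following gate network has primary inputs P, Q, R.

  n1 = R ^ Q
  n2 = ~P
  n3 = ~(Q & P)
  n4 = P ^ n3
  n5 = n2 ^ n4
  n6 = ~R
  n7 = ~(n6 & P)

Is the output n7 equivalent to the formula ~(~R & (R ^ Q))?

No

n6 = ~R
n7 = ~(n6 & P) = ~(~R & P)
At P=0, Q=1, R=0: circuit gives 1, formula gives 0.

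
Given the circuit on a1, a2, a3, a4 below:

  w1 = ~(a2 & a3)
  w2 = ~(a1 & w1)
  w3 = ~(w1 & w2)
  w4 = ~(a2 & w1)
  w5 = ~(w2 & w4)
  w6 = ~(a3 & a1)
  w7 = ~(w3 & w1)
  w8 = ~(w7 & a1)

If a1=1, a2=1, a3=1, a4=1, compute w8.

w1 = ~(1 & 1) = 0
w2 = ~(1 & 0) = 1
w3 = ~(0 & 1) = 1
w7 = ~(1 & 0) = 1
w8 = ~(1 & 1) = 0

0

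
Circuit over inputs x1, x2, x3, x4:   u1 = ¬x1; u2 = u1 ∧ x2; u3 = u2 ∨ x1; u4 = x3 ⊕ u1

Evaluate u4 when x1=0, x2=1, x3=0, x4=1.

u1 = ¬0 = 1
u4 = 0 ⊕ 1 = 1

1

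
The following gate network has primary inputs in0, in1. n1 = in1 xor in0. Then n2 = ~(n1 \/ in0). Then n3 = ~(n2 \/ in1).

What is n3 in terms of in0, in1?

~((~((in1 xor in0) \/ in0)) \/ in1)

n1 = in1 xor in0
n2 = ~(n1 \/ in0) = ~((in1 xor in0) \/ in0)
n3 = ~(n2 \/ in1) = ~((~((in1 xor in0) \/ in0)) \/ in1)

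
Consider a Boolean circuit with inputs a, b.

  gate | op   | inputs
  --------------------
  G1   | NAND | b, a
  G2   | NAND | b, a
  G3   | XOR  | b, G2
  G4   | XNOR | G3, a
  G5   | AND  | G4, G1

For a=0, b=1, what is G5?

1

G1 = 1 NAND 0 = 1
G2 = 1 NAND 0 = 1
G3 = 1 XOR 1 = 0
G4 = 0 XNOR 0 = 1
G5 = 1 AND 1 = 1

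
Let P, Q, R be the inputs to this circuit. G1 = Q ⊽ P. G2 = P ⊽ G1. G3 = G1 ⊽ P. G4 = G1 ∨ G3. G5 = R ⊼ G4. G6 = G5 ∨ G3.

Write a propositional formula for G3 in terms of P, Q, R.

(Q ⊽ P) ⊽ P

G1 = Q ⊽ P
G3 = G1 ⊽ P = (Q ⊽ P) ⊽ P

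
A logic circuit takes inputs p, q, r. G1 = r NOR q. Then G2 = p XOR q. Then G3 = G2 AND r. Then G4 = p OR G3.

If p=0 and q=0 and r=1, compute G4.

G2 = 0 XOR 0 = 0
G3 = 0 AND 1 = 0
G4 = 0 OR 0 = 0

0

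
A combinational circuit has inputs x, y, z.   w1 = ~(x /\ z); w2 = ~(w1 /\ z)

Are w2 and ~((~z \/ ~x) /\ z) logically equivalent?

w1 = ~(x /\ z)
w2 = ~(w1 /\ z) = ~((~(x /\ z)) /\ z)
At x=0, y=0, z=1: circuit gives 0, formula gives 0.
At x=0, y=0, z=0: circuit gives 1, formula gives 1.
Agrees on all 8 inputs.

Yes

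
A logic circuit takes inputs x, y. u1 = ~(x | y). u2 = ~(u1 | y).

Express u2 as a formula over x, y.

~((~(x | y)) | y)

u1 = ~(x | y)
u2 = ~(u1 | y) = ~((~(x | y)) | y)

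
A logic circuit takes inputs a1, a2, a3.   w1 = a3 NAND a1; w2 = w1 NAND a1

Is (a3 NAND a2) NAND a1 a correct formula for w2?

No

w1 = a3 NAND a1
w2 = w1 NAND a1 = (a3 NAND a1) NAND a1
At a1=1, a2=0, a3=1: circuit gives 1, formula gives 0.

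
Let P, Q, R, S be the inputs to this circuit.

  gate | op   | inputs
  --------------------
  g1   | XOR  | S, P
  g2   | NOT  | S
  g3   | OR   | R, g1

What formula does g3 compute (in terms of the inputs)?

g1 = S XOR P
g3 = R OR g1 = R OR (S XOR P)

R OR (S XOR P)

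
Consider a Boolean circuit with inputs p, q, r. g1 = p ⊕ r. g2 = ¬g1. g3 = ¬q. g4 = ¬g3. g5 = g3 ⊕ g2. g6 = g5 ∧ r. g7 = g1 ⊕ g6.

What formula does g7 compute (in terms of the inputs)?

(p ⊕ r) ⊕ ((¬q ⊕ ¬(p ⊕ r)) ∧ r)

g1 = p ⊕ r
g2 = ¬g1 = ¬(p ⊕ r)
g3 = ¬q
g5 = g3 ⊕ g2 = ¬q ⊕ ¬(p ⊕ r)
g6 = g5 ∧ r = (¬q ⊕ ¬(p ⊕ r)) ∧ r
g7 = g1 ⊕ g6 = (p ⊕ r) ⊕ ((¬q ⊕ ¬(p ⊕ r)) ∧ r)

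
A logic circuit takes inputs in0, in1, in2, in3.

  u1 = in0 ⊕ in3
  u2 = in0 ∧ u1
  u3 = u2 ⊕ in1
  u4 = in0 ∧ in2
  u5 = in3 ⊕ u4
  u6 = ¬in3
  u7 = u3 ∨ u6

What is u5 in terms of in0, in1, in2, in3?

in3 ⊕ (in0 ∧ in2)

u4 = in0 ∧ in2
u5 = in3 ⊕ u4 = in3 ⊕ (in0 ∧ in2)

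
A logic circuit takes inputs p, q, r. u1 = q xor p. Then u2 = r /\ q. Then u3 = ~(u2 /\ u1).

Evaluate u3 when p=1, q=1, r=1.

1

u1 = 1 xor 1 = 0
u2 = 1 /\ 1 = 1
u3 = ~(1 /\ 0) = 1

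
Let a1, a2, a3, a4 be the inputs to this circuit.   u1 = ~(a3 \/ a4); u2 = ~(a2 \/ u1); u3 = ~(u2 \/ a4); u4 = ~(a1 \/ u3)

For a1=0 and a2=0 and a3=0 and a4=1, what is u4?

1

u1 = ~(0 \/ 1) = 0
u2 = ~(0 \/ 0) = 1
u3 = ~(1 \/ 1) = 0
u4 = ~(0 \/ 0) = 1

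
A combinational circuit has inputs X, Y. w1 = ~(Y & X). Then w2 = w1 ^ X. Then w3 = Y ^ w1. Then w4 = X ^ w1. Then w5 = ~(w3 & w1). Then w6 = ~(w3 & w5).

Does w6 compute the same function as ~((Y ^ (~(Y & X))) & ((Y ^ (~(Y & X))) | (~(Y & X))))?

No

w1 = ~(Y & X)
w3 = Y ^ w1 = Y ^ (~(Y & X))
w5 = ~(w3 & w1) = ~((Y ^ (~(Y & X))) & (~(Y & X)))
w6 = ~(w3 & w5) = ~((Y ^ (~(Y & X))) & (~((Y ^ (~(Y & X))) & (~(Y & X)))))
At X=0, Y=0: circuit gives 1, formula gives 0.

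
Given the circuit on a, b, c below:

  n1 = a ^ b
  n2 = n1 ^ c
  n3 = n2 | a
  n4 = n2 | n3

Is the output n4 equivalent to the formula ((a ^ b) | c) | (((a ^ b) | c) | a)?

No

n1 = a ^ b
n2 = n1 ^ c = (a ^ b) ^ c
n3 = n2 | a = ((a ^ b) ^ c) | a
n4 = n2 | n3 = ((a ^ b) ^ c) | (((a ^ b) ^ c) | a)
At a=0, b=1, c=1: circuit gives 0, formula gives 1.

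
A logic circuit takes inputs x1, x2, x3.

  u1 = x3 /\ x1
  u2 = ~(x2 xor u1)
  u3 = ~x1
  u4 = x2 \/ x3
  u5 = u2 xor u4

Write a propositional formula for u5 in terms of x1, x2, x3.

(~(x2 xor (x3 /\ x1))) xor (x2 \/ x3)

u1 = x3 /\ x1
u2 = ~(x2 xor u1) = ~(x2 xor (x3 /\ x1))
u4 = x2 \/ x3
u5 = u2 xor u4 = (~(x2 xor (x3 /\ x1))) xor (x2 \/ x3)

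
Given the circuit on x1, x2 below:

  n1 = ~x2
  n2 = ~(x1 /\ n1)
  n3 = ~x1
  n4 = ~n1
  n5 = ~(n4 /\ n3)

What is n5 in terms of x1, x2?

~(~~x2 /\ ~x1)

n1 = ~x2
n3 = ~x1
n4 = ~n1 = ~~x2
n5 = ~(n4 /\ n3) = ~(~~x2 /\ ~x1)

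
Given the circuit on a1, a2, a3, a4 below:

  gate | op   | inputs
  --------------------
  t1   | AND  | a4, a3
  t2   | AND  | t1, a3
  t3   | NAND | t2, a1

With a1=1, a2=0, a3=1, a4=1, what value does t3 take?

t1 = 1 AND 1 = 1
t2 = 1 AND 1 = 1
t3 = 1 NAND 1 = 0

0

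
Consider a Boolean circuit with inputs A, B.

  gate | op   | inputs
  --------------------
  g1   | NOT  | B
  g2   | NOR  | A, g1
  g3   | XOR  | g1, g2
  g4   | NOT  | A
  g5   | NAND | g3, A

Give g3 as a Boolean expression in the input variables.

NOT B XOR (A NOR NOT B)

g1 = NOT B
g2 = A NOR g1 = A NOR NOT B
g3 = g1 XOR g2 = NOT B XOR (A NOR NOT B)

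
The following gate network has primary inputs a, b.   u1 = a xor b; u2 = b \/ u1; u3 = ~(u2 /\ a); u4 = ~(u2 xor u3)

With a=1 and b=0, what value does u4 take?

u1 = 1 xor 0 = 1
u2 = 0 \/ 1 = 1
u3 = ~(1 /\ 1) = 0
u4 = ~(1 xor 0) = 0

0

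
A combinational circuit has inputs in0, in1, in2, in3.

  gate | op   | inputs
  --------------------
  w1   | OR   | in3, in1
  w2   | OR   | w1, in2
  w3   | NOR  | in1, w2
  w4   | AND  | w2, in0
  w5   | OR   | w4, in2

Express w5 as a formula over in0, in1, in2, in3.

(((in3 OR in1) OR in2) AND in0) OR in2

w1 = in3 OR in1
w2 = w1 OR in2 = (in3 OR in1) OR in2
w4 = w2 AND in0 = ((in3 OR in1) OR in2) AND in0
w5 = w4 OR in2 = (((in3 OR in1) OR in2) AND in0) OR in2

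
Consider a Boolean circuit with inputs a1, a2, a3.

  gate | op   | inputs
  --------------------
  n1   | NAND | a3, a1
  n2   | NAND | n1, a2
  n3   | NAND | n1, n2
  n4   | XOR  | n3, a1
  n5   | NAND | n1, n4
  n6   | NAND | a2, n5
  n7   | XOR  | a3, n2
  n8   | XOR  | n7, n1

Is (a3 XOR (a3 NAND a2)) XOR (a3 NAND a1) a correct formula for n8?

n1 = a3 NAND a1
n2 = n1 NAND a2 = (a3 NAND a1) NAND a2
n7 = a3 XOR n2 = a3 XOR ((a3 NAND a1) NAND a2)
n8 = n7 XOR n1 = (a3 XOR ((a3 NAND a1) NAND a2)) XOR (a3 NAND a1)
At a1=0, a2=1, a3=0: circuit gives 1, formula gives 0.

No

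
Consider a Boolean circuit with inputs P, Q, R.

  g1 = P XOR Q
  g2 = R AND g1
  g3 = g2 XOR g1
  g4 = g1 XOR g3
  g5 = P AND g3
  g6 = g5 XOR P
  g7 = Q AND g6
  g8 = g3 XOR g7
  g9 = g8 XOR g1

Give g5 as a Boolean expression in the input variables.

g1 = P XOR Q
g2 = R AND g1 = R AND (P XOR Q)
g3 = g2 XOR g1 = (R AND (P XOR Q)) XOR (P XOR Q)
g5 = P AND g3 = P AND ((R AND (P XOR Q)) XOR (P XOR Q))

P AND ((R AND (P XOR Q)) XOR (P XOR Q))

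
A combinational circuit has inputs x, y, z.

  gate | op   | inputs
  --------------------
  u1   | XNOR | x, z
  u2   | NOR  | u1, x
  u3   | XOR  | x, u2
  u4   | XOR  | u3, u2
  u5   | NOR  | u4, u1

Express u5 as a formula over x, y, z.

((x XOR ((x XNOR z) NOR x)) XOR ((x XNOR z) NOR x)) NOR (x XNOR z)

u1 = x XNOR z
u2 = u1 NOR x = (x XNOR z) NOR x
u3 = x XOR u2 = x XOR ((x XNOR z) NOR x)
u4 = u3 XOR u2 = (x XOR ((x XNOR z) NOR x)) XOR ((x XNOR z) NOR x)
u5 = u4 NOR u1 = ((x XOR ((x XNOR z) NOR x)) XOR ((x XNOR z) NOR x)) NOR (x XNOR z)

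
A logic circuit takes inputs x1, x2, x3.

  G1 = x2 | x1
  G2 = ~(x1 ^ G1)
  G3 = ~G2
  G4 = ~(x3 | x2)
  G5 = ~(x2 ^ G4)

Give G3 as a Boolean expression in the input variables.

~(~(x1 ^ (x2 | x1)))

G1 = x2 | x1
G2 = ~(x1 ^ G1) = ~(x1 ^ (x2 | x1))
G3 = ~G2 = ~(~(x1 ^ (x2 | x1)))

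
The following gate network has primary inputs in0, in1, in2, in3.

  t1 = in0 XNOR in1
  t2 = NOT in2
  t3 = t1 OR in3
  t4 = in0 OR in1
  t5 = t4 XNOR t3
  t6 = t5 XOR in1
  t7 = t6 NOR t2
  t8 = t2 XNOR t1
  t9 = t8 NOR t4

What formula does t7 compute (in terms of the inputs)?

(((in0 OR in1) XNOR ((in0 XNOR in1) OR in3)) XOR in1) NOR NOT in2

t1 = in0 XNOR in1
t2 = NOT in2
t3 = t1 OR in3 = (in0 XNOR in1) OR in3
t4 = in0 OR in1
t5 = t4 XNOR t3 = (in0 OR in1) XNOR ((in0 XNOR in1) OR in3)
t6 = t5 XOR in1 = ((in0 OR in1) XNOR ((in0 XNOR in1) OR in3)) XOR in1
t7 = t6 NOR t2 = (((in0 OR in1) XNOR ((in0 XNOR in1) OR in3)) XOR in1) NOR NOT in2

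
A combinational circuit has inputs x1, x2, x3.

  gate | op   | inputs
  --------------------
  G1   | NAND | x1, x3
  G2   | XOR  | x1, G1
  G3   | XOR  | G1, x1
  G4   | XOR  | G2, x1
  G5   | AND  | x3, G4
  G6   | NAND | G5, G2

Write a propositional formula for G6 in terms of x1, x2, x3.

G1 = x1 NAND x3
G2 = x1 XOR G1 = x1 XOR (x1 NAND x3)
G4 = G2 XOR x1 = (x1 XOR (x1 NAND x3)) XOR x1
G5 = x3 AND G4 = x3 AND ((x1 XOR (x1 NAND x3)) XOR x1)
G6 = G5 NAND G2 = (x3 AND ((x1 XOR (x1 NAND x3)) XOR x1)) NAND (x1 XOR (x1 NAND x3))

(x3 AND ((x1 XOR (x1 NAND x3)) XOR x1)) NAND (x1 XOR (x1 NAND x3))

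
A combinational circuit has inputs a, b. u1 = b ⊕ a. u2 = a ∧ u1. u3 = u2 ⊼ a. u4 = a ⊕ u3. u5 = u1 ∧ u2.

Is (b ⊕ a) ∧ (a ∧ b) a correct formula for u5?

u1 = b ⊕ a
u2 = a ∧ u1 = a ∧ (b ⊕ a)
u5 = u1 ∧ u2 = (b ⊕ a) ∧ (a ∧ (b ⊕ a))
At a=1, b=0: circuit gives 1, formula gives 0.

No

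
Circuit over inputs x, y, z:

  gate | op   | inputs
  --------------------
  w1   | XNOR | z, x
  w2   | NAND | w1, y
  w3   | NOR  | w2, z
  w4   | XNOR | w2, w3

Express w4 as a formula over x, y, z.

((z XNOR x) NAND y) XNOR (((z XNOR x) NAND y) NOR z)

w1 = z XNOR x
w2 = w1 NAND y = (z XNOR x) NAND y
w3 = w2 NOR z = ((z XNOR x) NAND y) NOR z
w4 = w2 XNOR w3 = ((z XNOR x) NAND y) XNOR (((z XNOR x) NAND y) NOR z)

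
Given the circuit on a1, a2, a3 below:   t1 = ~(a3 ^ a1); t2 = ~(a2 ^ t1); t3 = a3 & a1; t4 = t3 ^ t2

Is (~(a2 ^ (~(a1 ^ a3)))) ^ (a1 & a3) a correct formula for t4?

Yes

t1 = ~(a3 ^ a1)
t2 = ~(a2 ^ t1) = ~(a2 ^ (~(a3 ^ a1)))
t3 = a3 & a1
t4 = t3 ^ t2 = (a3 & a1) ^ (~(a2 ^ (~(a3 ^ a1))))
At a1=0, a2=0, a3=0: circuit gives 0, formula gives 0.
At a1=0, a2=0, a3=1: circuit gives 1, formula gives 1.
Agrees on all 8 inputs.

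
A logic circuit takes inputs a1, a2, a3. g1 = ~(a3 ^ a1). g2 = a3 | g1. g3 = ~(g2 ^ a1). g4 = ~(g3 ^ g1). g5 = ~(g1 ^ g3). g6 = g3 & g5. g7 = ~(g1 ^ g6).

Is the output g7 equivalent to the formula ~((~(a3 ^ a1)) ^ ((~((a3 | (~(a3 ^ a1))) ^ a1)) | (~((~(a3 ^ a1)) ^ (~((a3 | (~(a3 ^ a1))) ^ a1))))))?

g1 = ~(a3 ^ a1)
g2 = a3 | g1 = a3 | (~(a3 ^ a1))
g3 = ~(g2 ^ a1) = ~((a3 | (~(a3 ^ a1))) ^ a1)
g5 = ~(g1 ^ g3) = ~((~(a3 ^ a1)) ^ (~((a3 | (~(a3 ^ a1))) ^ a1)))
g6 = g3 & g5 = (~((a3 | (~(a3 ^ a1))) ^ a1)) & (~((~(a3 ^ a1)) ^ (~((a3 | (~(a3 ^ a1))) ^ a1))))
g7 = ~(g1 ^ g6) = ~((~(a3 ^ a1)) ^ ((~((a3 | (~(a3 ^ a1))) ^ a1)) & (~((~(a3 ^ a1)) ^ (~((a3 | (~(a3 ^ a1))) ^ a1))))))
At a1=0, a2=0, a3=1: circuit gives 1, formula gives 0.

No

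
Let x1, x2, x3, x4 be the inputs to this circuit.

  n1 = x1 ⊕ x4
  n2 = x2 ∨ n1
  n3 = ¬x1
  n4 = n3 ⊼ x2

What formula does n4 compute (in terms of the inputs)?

¬x1 ⊼ x2

n3 = ¬x1
n4 = n3 ⊼ x2 = ¬x1 ⊼ x2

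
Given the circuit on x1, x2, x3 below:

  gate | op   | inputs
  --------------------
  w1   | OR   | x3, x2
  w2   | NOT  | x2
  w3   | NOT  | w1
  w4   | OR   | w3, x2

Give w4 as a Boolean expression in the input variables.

w1 = x3 OR x2
w3 = NOT w1 = NOT (x3 OR x2)
w4 = w3 OR x2 = NOT (x3 OR x2) OR x2

NOT (x3 OR x2) OR x2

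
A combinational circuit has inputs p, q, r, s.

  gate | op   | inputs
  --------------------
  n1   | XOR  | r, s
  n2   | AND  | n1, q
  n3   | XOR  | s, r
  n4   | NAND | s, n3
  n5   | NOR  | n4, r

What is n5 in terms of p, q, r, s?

(s NAND (s XOR r)) NOR r

n3 = s XOR r
n4 = s NAND n3 = s NAND (s XOR r)
n5 = n4 NOR r = (s NAND (s XOR r)) NOR r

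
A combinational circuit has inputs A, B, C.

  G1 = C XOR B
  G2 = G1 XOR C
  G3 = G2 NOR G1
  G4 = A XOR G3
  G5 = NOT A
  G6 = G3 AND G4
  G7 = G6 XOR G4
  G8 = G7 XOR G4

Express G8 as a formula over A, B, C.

G1 = C XOR B
G2 = G1 XOR C = (C XOR B) XOR C
G3 = G2 NOR G1 = ((C XOR B) XOR C) NOR (C XOR B)
G4 = A XOR G3 = A XOR (((C XOR B) XOR C) NOR (C XOR B))
G6 = G3 AND G4 = (((C XOR B) XOR C) NOR (C XOR B)) AND (A XOR (((C XOR B) XOR C) NOR (C XOR B)))
G7 = G6 XOR G4 = ((((C XOR B) XOR C) NOR (C XOR B)) AND (A XOR (((C XOR B) XOR C) NOR (C XOR B)))) XOR (A XOR (((C XOR B) XOR C) NOR (C XOR B)))
G8 = G7 XOR G4 = (((((C XOR B) XOR C) NOR (C XOR B)) AND (A XOR (((C XOR B) XOR C) NOR (C XOR B)))) XOR (A XOR (((C XOR B) XOR C) NOR (C XOR B)))) XOR (A XOR (((C XOR B) XOR C) NOR (C XOR B)))

(((((C XOR B) XOR C) NOR (C XOR B)) AND (A XOR (((C XOR B) XOR C) NOR (C XOR B)))) XOR (A XOR (((C XOR B) XOR C) NOR (C XOR B)))) XOR (A XOR (((C XOR B) XOR C) NOR (C XOR B)))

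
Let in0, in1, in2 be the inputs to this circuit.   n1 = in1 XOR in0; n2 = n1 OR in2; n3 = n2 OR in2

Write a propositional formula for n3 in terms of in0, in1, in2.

n1 = in1 XOR in0
n2 = n1 OR in2 = (in1 XOR in0) OR in2
n3 = n2 OR in2 = ((in1 XOR in0) OR in2) OR in2

((in1 XOR in0) OR in2) OR in2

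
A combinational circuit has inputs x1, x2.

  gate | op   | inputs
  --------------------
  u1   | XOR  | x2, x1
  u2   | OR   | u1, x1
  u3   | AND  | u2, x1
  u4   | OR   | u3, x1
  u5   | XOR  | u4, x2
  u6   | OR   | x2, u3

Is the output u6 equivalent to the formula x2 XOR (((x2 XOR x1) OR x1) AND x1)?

No

u1 = x2 XOR x1
u2 = u1 OR x1 = (x2 XOR x1) OR x1
u3 = u2 AND x1 = ((x2 XOR x1) OR x1) AND x1
u6 = x2 OR u3 = x2 OR (((x2 XOR x1) OR x1) AND x1)
At x1=1, x2=1: circuit gives 1, formula gives 0.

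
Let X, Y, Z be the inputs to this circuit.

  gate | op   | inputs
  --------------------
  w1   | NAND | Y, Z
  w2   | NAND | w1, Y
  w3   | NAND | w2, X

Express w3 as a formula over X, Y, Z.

((Y NAND Z) NAND Y) NAND X

w1 = Y NAND Z
w2 = w1 NAND Y = (Y NAND Z) NAND Y
w3 = w2 NAND X = ((Y NAND Z) NAND Y) NAND X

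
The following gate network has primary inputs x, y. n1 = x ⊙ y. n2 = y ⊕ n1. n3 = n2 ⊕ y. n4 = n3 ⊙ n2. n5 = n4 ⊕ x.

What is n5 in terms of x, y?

n1 = x ⊙ y
n2 = y ⊕ n1 = y ⊕ (x ⊙ y)
n3 = n2 ⊕ y = (y ⊕ (x ⊙ y)) ⊕ y
n4 = n3 ⊙ n2 = ((y ⊕ (x ⊙ y)) ⊕ y) ⊙ (y ⊕ (x ⊙ y))
n5 = n4 ⊕ x = (((y ⊕ (x ⊙ y)) ⊕ y) ⊙ (y ⊕ (x ⊙ y))) ⊕ x

(((y ⊕ (x ⊙ y)) ⊕ y) ⊙ (y ⊕ (x ⊙ y))) ⊕ x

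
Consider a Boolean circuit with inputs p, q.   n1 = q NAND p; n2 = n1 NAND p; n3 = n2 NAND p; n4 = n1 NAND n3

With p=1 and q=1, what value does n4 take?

1

n1 = 1 NAND 1 = 0
n2 = 0 NAND 1 = 1
n3 = 1 NAND 1 = 0
n4 = 0 NAND 0 = 1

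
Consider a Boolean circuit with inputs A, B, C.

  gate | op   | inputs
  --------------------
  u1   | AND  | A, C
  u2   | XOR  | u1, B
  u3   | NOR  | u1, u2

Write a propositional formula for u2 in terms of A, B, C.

(A AND C) XOR B

u1 = A AND C
u2 = u1 XOR B = (A AND C) XOR B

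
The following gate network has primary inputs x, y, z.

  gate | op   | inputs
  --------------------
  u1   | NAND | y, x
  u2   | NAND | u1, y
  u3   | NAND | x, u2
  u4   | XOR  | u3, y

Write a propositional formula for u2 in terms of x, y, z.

(y NAND x) NAND y

u1 = y NAND x
u2 = u1 NAND y = (y NAND x) NAND y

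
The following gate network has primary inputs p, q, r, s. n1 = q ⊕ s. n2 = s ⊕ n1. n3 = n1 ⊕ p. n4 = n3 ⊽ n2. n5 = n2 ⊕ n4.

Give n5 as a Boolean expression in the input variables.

(s ⊕ (q ⊕ s)) ⊕ (((q ⊕ s) ⊕ p) ⊽ (s ⊕ (q ⊕ s)))

n1 = q ⊕ s
n2 = s ⊕ n1 = s ⊕ (q ⊕ s)
n3 = n1 ⊕ p = (q ⊕ s) ⊕ p
n4 = n3 ⊽ n2 = ((q ⊕ s) ⊕ p) ⊽ (s ⊕ (q ⊕ s))
n5 = n2 ⊕ n4 = (s ⊕ (q ⊕ s)) ⊕ (((q ⊕ s) ⊕ p) ⊽ (s ⊕ (q ⊕ s)))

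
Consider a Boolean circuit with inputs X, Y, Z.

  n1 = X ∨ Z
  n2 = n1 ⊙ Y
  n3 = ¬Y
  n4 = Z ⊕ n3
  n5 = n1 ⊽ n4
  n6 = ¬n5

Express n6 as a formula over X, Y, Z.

¬((X ∨ Z) ⊽ (Z ⊕ ¬Y))

n1 = X ∨ Z
n3 = ¬Y
n4 = Z ⊕ n3 = Z ⊕ ¬Y
n5 = n1 ⊽ n4 = (X ∨ Z) ⊽ (Z ⊕ ¬Y)
n6 = ¬n5 = ¬((X ∨ Z) ⊽ (Z ⊕ ¬Y))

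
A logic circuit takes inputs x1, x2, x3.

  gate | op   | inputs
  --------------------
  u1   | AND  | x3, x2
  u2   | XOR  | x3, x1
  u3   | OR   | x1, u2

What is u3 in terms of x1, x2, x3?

x1 OR (x3 XOR x1)

u2 = x3 XOR x1
u3 = x1 OR u2 = x1 OR (x3 XOR x1)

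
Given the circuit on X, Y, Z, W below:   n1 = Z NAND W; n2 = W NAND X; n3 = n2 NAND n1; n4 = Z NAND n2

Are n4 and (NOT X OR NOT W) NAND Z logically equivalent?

n2 = W NAND X
n4 = Z NAND n2 = Z NAND (W NAND X)
At X=0, Y=0, Z=1, W=0: circuit gives 0, formula gives 0.
At X=0, Y=0, Z=0, W=0: circuit gives 1, formula gives 1.
Agrees on all 16 inputs.

Yes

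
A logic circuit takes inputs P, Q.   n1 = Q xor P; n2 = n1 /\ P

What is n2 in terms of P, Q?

n1 = Q xor P
n2 = n1 /\ P = (Q xor P) /\ P

(Q xor P) /\ P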